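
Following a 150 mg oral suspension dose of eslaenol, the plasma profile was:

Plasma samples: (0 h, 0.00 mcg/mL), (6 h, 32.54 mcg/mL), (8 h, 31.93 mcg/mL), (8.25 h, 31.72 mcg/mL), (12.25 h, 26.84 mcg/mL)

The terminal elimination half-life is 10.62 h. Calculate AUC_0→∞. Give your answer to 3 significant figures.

AUC = 698 mcg/mL·h

Trapezoidal AUC_0→12.25:
  [0→6]: (0.00+32.54)/2 × 6 = 97.62
  [6→8]: (32.54+31.93)/2 × 2 = 64.47
  [8→8.25]: (31.93+31.72)/2 × 0.25 = 7.95625
  [8.25→12.25]: (31.72+26.84)/2 × 4 = 117.12
  Sum = 287.16625 mcg/mL·h
k_e = ln2 / t½ = 0.693147 / 10.62 = 0.0653 h^-1
Extrapolated tail: C_last / k_e = 26.84 / 0.0653 = 411.026
AUC_0→∞ = 287.16625 + 411.026 = 698.19225 mcg/mL·h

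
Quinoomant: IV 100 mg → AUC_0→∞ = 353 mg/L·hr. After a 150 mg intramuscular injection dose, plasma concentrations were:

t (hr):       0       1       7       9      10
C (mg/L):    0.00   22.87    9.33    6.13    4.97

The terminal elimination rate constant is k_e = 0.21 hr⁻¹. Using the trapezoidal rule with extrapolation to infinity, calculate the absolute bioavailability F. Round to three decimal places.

F = 0.288

Trapezoidal AUC_0→10 (intramuscular injection):
  [0→1]: (0.00+22.87)/2 × 1 = 11.435
  [1→7]: (22.87+9.33)/2 × 6 = 96.6
  [7→9]: (9.33+6.13)/2 × 2 = 15.46
  [9→10]: (6.13+4.97)/2 × 1 = 5.55
  Sum = 129.045 mg/L·hr
Tail: C_last/k_e = 4.97/0.21 = 23.667
AUC_0→∞ (intramuscular injection) = 129.045 + 23.667 = 152.712 mg/L·hr
F = (AUC_ev/D_ev)/(AUC_iv/D_iv) = (152.712/150)/(353/100) = 1.01808/3.53 = 0.2884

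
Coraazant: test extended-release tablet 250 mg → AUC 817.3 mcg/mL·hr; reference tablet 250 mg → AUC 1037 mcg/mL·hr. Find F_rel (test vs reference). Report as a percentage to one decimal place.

F_rel = 78.8%

F_rel = (AUC_test/D_test) / (AUC_ref/D_ref)
      = (817.3/250) / (1037/250)
      = 3.2692 / 4.148 = 0.7881 = 78.81%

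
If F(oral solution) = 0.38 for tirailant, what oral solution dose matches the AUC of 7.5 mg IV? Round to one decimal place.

D_oral = 19.7 mg

For equal systemic exposure: F × D_ev = D_iv
D_ev = D_iv / F = 7.5 / 0.38 = 19.7368 mg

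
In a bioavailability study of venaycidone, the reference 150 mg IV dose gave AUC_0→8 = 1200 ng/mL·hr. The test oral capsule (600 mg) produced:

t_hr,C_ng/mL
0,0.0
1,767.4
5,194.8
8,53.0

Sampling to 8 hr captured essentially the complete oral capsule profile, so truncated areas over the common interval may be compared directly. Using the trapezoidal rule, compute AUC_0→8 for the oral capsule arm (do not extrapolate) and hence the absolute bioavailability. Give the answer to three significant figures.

F = 0.558

Trapezoidal AUC_0→8 (oral capsule):
  [0→1]: (0.0+767.4)/2 × 1 = 383.7
  [1→5]: (767.4+194.8)/2 × 4 = 1924.4
  [5→8]: (194.8+53.0)/2 × 3 = 371.7
  Sum = 2679.8 ng/mL·hr
F = (AUC_ev/D_ev)/(AUC_iv/D_iv) = (2679.8/600)/(1200/150) = 4.46633/8 = 0.5583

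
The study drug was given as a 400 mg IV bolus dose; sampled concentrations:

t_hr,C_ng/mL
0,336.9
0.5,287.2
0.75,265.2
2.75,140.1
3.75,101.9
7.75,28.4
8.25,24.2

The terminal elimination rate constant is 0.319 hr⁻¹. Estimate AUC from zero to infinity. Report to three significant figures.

Trapezoidal AUC_0→8.25:
  [0→0.5]: (336.9+287.2)/2 × 0.5 = 156.025
  [0.5→0.75]: (287.2+265.2)/2 × 0.25 = 69.05
  [0.75→2.75]: (265.2+140.1)/2 × 2 = 405.3
  [2.75→3.75]: (140.1+101.9)/2 × 1 = 121.0
  [3.75→7.75]: (101.9+28.4)/2 × 4 = 260.6
  [7.75→8.25]: (28.4+24.2)/2 × 0.5 = 13.15
  Sum = 1025.125 ng/mL·hr
Extrapolated tail: C_last / k_e = 24.2 / 0.319 = 75.862
AUC_0→∞ = 1025.125 + 75.862 = 1100.987 ng/mL·hr

AUC = 1100 ng/mL·hr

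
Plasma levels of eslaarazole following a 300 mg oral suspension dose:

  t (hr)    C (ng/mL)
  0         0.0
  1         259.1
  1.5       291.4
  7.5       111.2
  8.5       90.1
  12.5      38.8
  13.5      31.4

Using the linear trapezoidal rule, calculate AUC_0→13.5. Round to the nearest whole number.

Trapezoidal AUC_0→13.5:
  [0→1]: (0.0+259.1)/2 × 1 = 129.55
  [1→1.5]: (259.1+291.4)/2 × 0.5 = 137.625
  [1.5→7.5]: (291.4+111.2)/2 × 6 = 1207.8
  [7.5→8.5]: (111.2+90.1)/2 × 1 = 100.65
  [8.5→12.5]: (90.1+38.8)/2 × 4 = 257.8
  [12.5→13.5]: (38.8+31.4)/2 × 1 = 35.1
  Sum = 1868.525 ng/mL·hr

AUC = 1869 ng/mL·hr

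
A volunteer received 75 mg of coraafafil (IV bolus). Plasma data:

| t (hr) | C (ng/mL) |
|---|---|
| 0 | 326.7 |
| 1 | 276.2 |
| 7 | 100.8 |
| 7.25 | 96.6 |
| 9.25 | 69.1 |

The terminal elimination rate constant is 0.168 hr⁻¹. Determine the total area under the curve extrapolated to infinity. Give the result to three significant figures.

AUC = 2030 ng/mL·hr

Trapezoidal AUC_0→9.25:
  [0→1]: (326.7+276.2)/2 × 1 = 301.45
  [1→7]: (276.2+100.8)/2 × 6 = 1131.0
  [7→7.25]: (100.8+96.6)/2 × 0.25 = 24.675
  [7.25→9.25]: (96.6+69.1)/2 × 2 = 165.7
  Sum = 1622.825 ng/mL·hr
Extrapolated tail: C_last / k_e = 69.1 / 0.168 = 411.310
AUC_0→∞ = 1622.825 + 411.310 = 2034.135 ng/mL·hr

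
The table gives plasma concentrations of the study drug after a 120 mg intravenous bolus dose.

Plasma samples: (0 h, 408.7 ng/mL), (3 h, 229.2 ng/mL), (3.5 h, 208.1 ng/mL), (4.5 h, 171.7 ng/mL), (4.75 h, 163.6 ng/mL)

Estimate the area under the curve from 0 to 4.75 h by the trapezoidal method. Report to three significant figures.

AUC = 1300 ng/mL·h

Trapezoidal AUC_0→4.75:
  [0→3]: (408.7+229.2)/2 × 3 = 956.85
  [3→3.5]: (229.2+208.1)/2 × 0.5 = 109.325
  [3.5→4.5]: (208.1+171.7)/2 × 1 = 189.9
  [4.5→4.75]: (171.7+163.6)/2 × 0.25 = 41.9125
  Sum = 1297.9875 ng/mL·h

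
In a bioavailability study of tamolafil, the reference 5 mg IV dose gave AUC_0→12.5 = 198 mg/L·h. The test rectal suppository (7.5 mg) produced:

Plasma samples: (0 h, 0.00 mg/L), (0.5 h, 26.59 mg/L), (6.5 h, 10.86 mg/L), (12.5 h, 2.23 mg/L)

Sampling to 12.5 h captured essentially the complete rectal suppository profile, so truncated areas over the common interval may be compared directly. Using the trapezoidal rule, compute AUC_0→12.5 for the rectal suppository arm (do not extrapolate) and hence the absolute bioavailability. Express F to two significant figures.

F = 0.53

Trapezoidal AUC_0→12.5 (rectal suppository):
  [0→0.5]: (0.00+26.59)/2 × 0.5 = 6.6475
  [0.5→6.5]: (26.59+10.86)/2 × 6 = 112.35
  [6.5→12.5]: (10.86+2.23)/2 × 6 = 39.27
  Sum = 158.2675 mg/L·h
F = (AUC_ev/D_ev)/(AUC_iv/D_iv) = (158.2675/7.5)/(198/5) = 21.1023/39.6 = 0.5329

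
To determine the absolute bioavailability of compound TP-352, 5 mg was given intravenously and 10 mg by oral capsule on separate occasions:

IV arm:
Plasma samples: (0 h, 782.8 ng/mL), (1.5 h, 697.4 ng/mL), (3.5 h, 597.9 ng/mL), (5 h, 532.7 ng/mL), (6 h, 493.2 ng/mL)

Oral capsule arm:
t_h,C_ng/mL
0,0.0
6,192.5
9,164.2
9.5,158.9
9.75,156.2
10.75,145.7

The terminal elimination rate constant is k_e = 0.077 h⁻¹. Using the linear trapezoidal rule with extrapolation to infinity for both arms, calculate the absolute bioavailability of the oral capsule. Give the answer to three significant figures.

F = 0.161

Trapezoidal AUC_0→6 (IV):
  [0→1.5]: (782.8+697.4)/2 × 1.5 = 1110.15
  [1.5→3.5]: (697.4+597.9)/2 × 2 = 1295.3
  [3.5→5]: (597.9+532.7)/2 × 1.5 = 847.95
  [5→6]: (532.7+493.2)/2 × 1 = 512.95
  Sum = 3766.35 ng/mL·h
IV tail: 493.2/0.077 = 6405.195; AUC_iv,0→∞ = 3766.35 + 6405.195 = 10171.545 ng/mL·h
Trapezoidal AUC_0→10.75 (oral capsule):
  [0→6]: (0.0+192.5)/2 × 6 = 577.5
  [6→9]: (192.5+164.2)/2 × 3 = 535.05
  [9→9.5]: (164.2+158.9)/2 × 0.5 = 80.775
  [9.5→9.75]: (158.9+156.2)/2 × 0.25 = 39.3875
  [9.75→10.75]: (156.2+145.7)/2 × 1 = 150.95
  Sum = 1383.6625 ng/mL·h
oral capsule tail: 145.7/0.077 = 1892.208; AUC_ev,0→∞ = 1383.6625 + 1892.208 = 3275.8705 ng/mL·h
F = (AUC_ev/D_ev)/(AUC_iv/D_iv) = (3275.8705/10)/(10171.545/5) = 327.58705/2034.309 = 0.1610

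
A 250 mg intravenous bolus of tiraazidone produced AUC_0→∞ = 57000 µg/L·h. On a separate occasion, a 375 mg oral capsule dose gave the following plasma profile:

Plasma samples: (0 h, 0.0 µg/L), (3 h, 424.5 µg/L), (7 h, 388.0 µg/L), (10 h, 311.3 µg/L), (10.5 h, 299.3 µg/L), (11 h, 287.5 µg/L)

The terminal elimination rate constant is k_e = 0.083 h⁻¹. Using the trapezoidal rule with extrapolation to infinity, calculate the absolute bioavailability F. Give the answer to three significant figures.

F = 0.0827

Trapezoidal AUC_0→11 (oral capsule):
  [0→3]: (0.0+424.5)/2 × 3 = 636.75
  [3→7]: (424.5+388.0)/2 × 4 = 1625.0
  [7→10]: (388.0+311.3)/2 × 3 = 1048.95
  [10→10.5]: (311.3+299.3)/2 × 0.5 = 152.65
  [10.5→11]: (299.3+287.5)/2 × 0.5 = 146.7
  Sum = 3610.05 µg/L·h
Tail: C_last/k_e = 287.5/0.083 = 3463.855
AUC_0→∞ (oral capsule) = 3610.05 + 3463.855 = 7073.905 µg/L·h
F = (AUC_ev/D_ev)/(AUC_iv/D_iv) = (7073.905/375)/(57000/250) = 18.8637/228 = 0.0827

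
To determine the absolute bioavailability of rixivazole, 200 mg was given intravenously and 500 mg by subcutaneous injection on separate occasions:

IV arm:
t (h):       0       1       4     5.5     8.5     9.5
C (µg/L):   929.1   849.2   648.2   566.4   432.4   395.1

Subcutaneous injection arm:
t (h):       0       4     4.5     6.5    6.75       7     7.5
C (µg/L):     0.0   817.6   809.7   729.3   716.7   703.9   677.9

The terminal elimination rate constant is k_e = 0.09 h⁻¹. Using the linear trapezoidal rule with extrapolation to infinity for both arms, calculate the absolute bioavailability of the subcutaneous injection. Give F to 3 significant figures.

F = 0.457

Trapezoidal AUC_0→9.5 (IV):
  [0→1]: (929.1+849.2)/2 × 1 = 889.15
  [1→4]: (849.2+648.2)/2 × 3 = 2246.1
  [4→5.5]: (648.2+566.4)/2 × 1.5 = 910.95
  [5.5→8.5]: (566.4+432.4)/2 × 3 = 1498.2
  [8.5→9.5]: (432.4+395.1)/2 × 1 = 413.75
  Sum = 5958.15 µg/L·h
IV tail: 395.1/0.09 = 4390.000; AUC_iv,0→∞ = 5958.15 + 4390.000 = 10348.15 µg/L·h
Trapezoidal AUC_0→7.5 (subcutaneous injection):
  [0→4]: (0.0+817.6)/2 × 4 = 1635.2
  [4→4.5]: (817.6+809.7)/2 × 0.5 = 406.825
  [4.5→6.5]: (809.7+729.3)/2 × 2 = 1539.0
  [6.5→6.75]: (729.3+716.7)/2 × 0.25 = 180.75
  [6.75→7]: (716.7+703.9)/2 × 0.25 = 177.575
  [7→7.5]: (703.9+677.9)/2 × 0.5 = 345.45
  Sum = 4284.8 µg/L·h
subcutaneous injection tail: 677.9/0.09 = 7532.222; AUC_ev,0→∞ = 4284.8 + 7532.222 = 11817.022 µg/L·h
F = (AUC_ev/D_ev)/(AUC_iv/D_iv) = (11817.022/500)/(10348.15/200) = 23.634044/51.74075 = 0.4568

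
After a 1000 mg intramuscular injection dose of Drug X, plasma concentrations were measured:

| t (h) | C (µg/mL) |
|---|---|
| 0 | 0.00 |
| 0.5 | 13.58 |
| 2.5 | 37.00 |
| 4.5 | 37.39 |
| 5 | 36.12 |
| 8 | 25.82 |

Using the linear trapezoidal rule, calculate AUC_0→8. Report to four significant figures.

AUC = 239.7 µg/mL·h

Trapezoidal AUC_0→8:
  [0→0.5]: (0.00+13.58)/2 × 0.5 = 3.395
  [0.5→2.5]: (13.58+37.00)/2 × 2 = 50.58
  [2.5→4.5]: (37.00+37.39)/2 × 2 = 74.39
  [4.5→5]: (37.39+36.12)/2 × 0.5 = 18.3775
  [5→8]: (36.12+25.82)/2 × 3 = 92.91
  Sum = 239.6525 µg/mL·h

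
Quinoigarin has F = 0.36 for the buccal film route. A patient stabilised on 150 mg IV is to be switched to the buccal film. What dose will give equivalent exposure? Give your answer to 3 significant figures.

D_buccal = 417 mg

For equal systemic exposure: F × D_ev = D_iv
D_ev = D_iv / F = 150 / 0.36 = 416.667 mg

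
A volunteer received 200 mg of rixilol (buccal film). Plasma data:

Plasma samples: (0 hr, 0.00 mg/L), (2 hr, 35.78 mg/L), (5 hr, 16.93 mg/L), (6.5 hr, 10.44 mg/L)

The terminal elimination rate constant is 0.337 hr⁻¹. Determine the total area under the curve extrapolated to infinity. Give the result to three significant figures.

Trapezoidal AUC_0→6.5:
  [0→2]: (0.00+35.78)/2 × 2 = 35.78
  [2→5]: (35.78+16.93)/2 × 3 = 79.065
  [5→6.5]: (16.93+10.44)/2 × 1.5 = 20.5275
  Sum = 135.3725 mg/L·hr
Extrapolated tail: C_last / k_e = 10.44 / 0.337 = 30.979
AUC_0→∞ = 135.3725 + 30.979 = 166.3515 mg/L·hr

AUC = 166 mg/L·hr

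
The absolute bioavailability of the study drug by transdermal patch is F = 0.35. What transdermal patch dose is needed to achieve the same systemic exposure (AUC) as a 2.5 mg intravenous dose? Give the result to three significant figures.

D_transdermal = 7.14 mg

For equal systemic exposure: F × D_ev = D_iv
D_ev = D_iv / F = 2.5 / 0.35 = 7.14286 mg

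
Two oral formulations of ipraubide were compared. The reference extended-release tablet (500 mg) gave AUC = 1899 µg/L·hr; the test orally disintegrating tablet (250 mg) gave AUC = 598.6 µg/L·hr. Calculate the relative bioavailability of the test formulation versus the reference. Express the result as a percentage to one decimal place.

F_rel = (AUC_test/D_test) / (AUC_ref/D_ref)
      = (598.6/250) / (1899/500)
      = 2.3944 / 3.798 = 0.6304 = 63.04%

F_rel = 63.0%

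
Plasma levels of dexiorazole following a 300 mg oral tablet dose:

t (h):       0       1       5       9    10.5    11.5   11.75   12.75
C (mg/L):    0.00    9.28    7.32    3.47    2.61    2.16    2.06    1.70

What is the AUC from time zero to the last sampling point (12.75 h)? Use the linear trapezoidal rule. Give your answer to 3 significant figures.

AUC = 68.8 mg/L·h

Trapezoidal AUC_0→12.75:
  [0→1]: (0.00+9.28)/2 × 1 = 4.64
  [1→5]: (9.28+7.32)/2 × 4 = 33.2
  [5→9]: (7.32+3.47)/2 × 4 = 21.58
  [9→10.5]: (3.47+2.61)/2 × 1.5 = 4.56
  [10.5→11.5]: (2.61+2.16)/2 × 1 = 2.385
  [11.5→11.75]: (2.16+2.06)/2 × 0.25 = 0.5275
  [11.75→12.75]: (2.06+1.70)/2 × 1 = 1.88
  Sum = 68.7725 mg/L·h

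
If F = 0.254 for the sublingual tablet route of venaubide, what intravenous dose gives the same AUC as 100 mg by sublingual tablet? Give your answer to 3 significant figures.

D_iv = 25.4 mg

Systemic exposure from an extravascular dose = F × D_ev, so the equivalent IV dose is F × D_ev.
D_iv = F × D_ev = 0.254 × 100 = 25.4 mg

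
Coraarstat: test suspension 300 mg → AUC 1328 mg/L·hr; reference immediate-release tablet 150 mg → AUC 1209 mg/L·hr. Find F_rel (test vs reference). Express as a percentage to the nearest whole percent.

F_rel = 55%

F_rel = (AUC_test/D_test) / (AUC_ref/D_ref)
      = (1328/300) / (1209/150)
      = 4.42667 / 8.06 = 0.5492 = 54.92%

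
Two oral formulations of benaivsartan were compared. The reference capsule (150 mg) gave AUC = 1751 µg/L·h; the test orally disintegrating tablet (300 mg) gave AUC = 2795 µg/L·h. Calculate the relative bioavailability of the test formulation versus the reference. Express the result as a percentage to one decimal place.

F_rel = (AUC_test/D_test) / (AUC_ref/D_ref)
      = (2795/300) / (1751/150)
      = 9.31667 / 11.6733 = 0.7981 = 79.81%

F_rel = 79.8%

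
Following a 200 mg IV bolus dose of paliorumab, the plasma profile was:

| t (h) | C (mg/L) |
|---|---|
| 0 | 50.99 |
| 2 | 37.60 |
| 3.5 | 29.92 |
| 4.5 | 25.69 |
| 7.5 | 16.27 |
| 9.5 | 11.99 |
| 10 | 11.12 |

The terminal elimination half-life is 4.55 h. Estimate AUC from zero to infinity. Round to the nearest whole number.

AUC = 337 mg/L·h

Trapezoidal AUC_0→10:
  [0→2]: (50.99+37.60)/2 × 2 = 88.59
  [2→3.5]: (37.60+29.92)/2 × 1.5 = 50.64
  [3.5→4.5]: (29.92+25.69)/2 × 1 = 27.805
  [4.5→7.5]: (25.69+16.27)/2 × 3 = 62.94
  [7.5→9.5]: (16.27+11.99)/2 × 2 = 28.26
  [9.5→10]: (11.99+11.12)/2 × 0.5 = 5.7775
  Sum = 264.0125 mg/L·h
k_e = ln2 / t½ = 0.693147 / 4.55 = 0.1523 h^-1
Extrapolated tail: C_last / k_e = 11.12 / 0.1523 = 73.014
AUC_0→∞ = 264.0125 + 73.014 = 337.0265 mg/L·h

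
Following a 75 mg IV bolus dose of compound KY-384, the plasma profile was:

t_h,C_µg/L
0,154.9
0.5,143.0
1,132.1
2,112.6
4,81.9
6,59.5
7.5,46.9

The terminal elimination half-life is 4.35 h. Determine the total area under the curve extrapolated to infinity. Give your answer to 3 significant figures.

Trapezoidal AUC_0→7.5:
  [0→0.5]: (154.9+143.0)/2 × 0.5 = 74.475
  [0.5→1]: (143.0+132.1)/2 × 0.5 = 68.775
  [1→2]: (132.1+112.6)/2 × 1 = 122.35
  [2→4]: (112.6+81.9)/2 × 2 = 194.5
  [4→6]: (81.9+59.5)/2 × 2 = 141.4
  [6→7.5]: (59.5+46.9)/2 × 1.5 = 79.8
  Sum = 681.3 µg/L·h
k_e = ln2 / t½ = 0.693147 / 4.35 = 0.1593 h^-1
Extrapolated tail: C_last / k_e = 46.9 / 0.1593 = 294.413
AUC_0→∞ = 681.3 + 294.413 = 975.713 µg/L·h

AUC = 976 µg/L·h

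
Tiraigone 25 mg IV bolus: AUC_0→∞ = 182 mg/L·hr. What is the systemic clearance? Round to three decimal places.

CL = Dose_iv / AUC_0→∞
   = 25 / 182 = 0.137363 L/hr

CL = 0.137 L/hr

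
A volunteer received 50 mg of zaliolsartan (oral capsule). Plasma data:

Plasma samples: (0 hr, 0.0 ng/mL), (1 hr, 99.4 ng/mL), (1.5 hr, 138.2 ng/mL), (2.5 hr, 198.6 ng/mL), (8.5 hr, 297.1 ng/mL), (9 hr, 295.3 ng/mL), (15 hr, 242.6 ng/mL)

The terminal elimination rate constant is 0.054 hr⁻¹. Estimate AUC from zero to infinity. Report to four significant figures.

Trapezoidal AUC_0→15:
  [0→1]: (0.0+99.4)/2 × 1 = 49.7
  [1→1.5]: (99.4+138.2)/2 × 0.5 = 59.4
  [1.5→2.5]: (138.2+198.6)/2 × 1 = 168.4
  [2.5→8.5]: (198.6+297.1)/2 × 6 = 1487.1
  [8.5→9]: (297.1+295.3)/2 × 0.5 = 148.1
  [9→15]: (295.3+242.6)/2 × 6 = 1613.7
  Sum = 3526.4 ng/mL·hr
Extrapolated tail: C_last / k_e = 242.6 / 0.054 = 4492.593
AUC_0→∞ = 3526.4 + 4492.593 = 8018.993 ng/mL·hr

AUC = 8019 ng/mL·hr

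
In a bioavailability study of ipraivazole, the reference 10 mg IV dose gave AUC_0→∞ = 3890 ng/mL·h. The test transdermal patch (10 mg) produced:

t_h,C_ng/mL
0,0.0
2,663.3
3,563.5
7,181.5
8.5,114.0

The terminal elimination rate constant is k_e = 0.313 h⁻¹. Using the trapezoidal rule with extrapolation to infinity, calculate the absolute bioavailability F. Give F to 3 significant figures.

Trapezoidal AUC_0→8.5 (transdermal patch):
  [0→2]: (0.0+663.3)/2 × 2 = 663.3
  [2→3]: (663.3+563.5)/2 × 1 = 613.4
  [3→7]: (563.5+181.5)/2 × 4 = 1490.0
  [7→8.5]: (181.5+114.0)/2 × 1.5 = 221.625
  Sum = 2988.325 ng/mL·h
Tail: C_last/k_e = 114.0/0.313 = 364.217
AUC_0→∞ (transdermal patch) = 2988.325 + 364.217 = 3352.542 ng/mL·h
F = (AUC_ev/D_ev)/(AUC_iv/D_iv) = (3352.542/10)/(3890/10) = 335.2542/389 = 0.8618

F = 0.862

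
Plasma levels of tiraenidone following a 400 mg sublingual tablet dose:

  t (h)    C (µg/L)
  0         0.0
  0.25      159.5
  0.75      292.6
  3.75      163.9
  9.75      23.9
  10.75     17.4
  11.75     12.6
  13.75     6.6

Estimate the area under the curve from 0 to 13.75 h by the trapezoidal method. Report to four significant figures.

AUC = 1436 µg/L·h

Trapezoidal AUC_0→13.75:
  [0→0.25]: (0.0+159.5)/2 × 0.25 = 19.9375
  [0.25→0.75]: (159.5+292.6)/2 × 0.5 = 113.025
  [0.75→3.75]: (292.6+163.9)/2 × 3 = 684.75
  [3.75→9.75]: (163.9+23.9)/2 × 6 = 563.4
  [9.75→10.75]: (23.9+17.4)/2 × 1 = 20.65
  [10.75→11.75]: (17.4+12.6)/2 × 1 = 15.0
  [11.75→13.75]: (12.6+6.6)/2 × 2 = 19.2
  Sum = 1435.9625 µg/L·h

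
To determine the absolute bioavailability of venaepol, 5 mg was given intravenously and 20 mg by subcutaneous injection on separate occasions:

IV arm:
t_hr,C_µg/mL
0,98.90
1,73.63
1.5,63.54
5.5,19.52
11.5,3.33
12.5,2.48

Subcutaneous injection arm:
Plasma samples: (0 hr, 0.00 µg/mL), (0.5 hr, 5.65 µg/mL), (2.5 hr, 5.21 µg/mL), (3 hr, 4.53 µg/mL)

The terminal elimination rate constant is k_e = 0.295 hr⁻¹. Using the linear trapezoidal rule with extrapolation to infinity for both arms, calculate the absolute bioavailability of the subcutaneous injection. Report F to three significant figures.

F = 0.0205

Trapezoidal AUC_0→12.5 (IV):
  [0→1]: (98.90+73.63)/2 × 1 = 86.265
  [1→1.5]: (73.63+63.54)/2 × 0.5 = 34.2925
  [1.5→5.5]: (63.54+19.52)/2 × 4 = 166.12
  [5.5→11.5]: (19.52+3.33)/2 × 6 = 68.55
  [11.5→12.5]: (3.33+2.48)/2 × 1 = 2.905
  Sum = 358.1325 µg/mL·hr
IV tail: 2.48/0.295 = 8.407; AUC_iv,0→∞ = 358.1325 + 8.407 = 366.5395 µg/mL·hr
Trapezoidal AUC_0→3 (subcutaneous injection):
  [0→0.5]: (0.00+5.65)/2 × 0.5 = 1.4125
  [0.5→2.5]: (5.65+5.21)/2 × 2 = 10.86
  [2.5→3]: (5.21+4.53)/2 × 0.5 = 2.435
  Sum = 14.7075 µg/mL·hr
subcutaneous injection tail: 4.53/0.295 = 15.356; AUC_ev,0→∞ = 14.7075 + 15.356 = 30.0635 µg/mL·hr
F = (AUC_ev/D_ev)/(AUC_iv/D_iv) = (30.0635/20)/(366.5395/5) = 1.503175/73.3079 = 0.0205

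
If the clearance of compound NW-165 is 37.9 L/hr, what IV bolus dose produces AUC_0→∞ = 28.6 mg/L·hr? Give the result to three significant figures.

Dose = 1080 mg

Dose_iv = CL × AUC_0→∞
     = 37.9 × 28.6 = 1083.94 mg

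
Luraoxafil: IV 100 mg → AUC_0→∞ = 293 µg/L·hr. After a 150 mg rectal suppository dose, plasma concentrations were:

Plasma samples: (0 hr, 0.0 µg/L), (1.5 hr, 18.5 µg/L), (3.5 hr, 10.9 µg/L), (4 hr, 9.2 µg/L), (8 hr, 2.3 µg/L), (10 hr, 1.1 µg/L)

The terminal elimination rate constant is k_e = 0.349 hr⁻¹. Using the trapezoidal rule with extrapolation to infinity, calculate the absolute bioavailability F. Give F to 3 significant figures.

Trapezoidal AUC_0→10 (rectal suppository):
  [0→1.5]: (0.0+18.5)/2 × 1.5 = 13.875
  [1.5→3.5]: (18.5+10.9)/2 × 2 = 29.4
  [3.5→4]: (10.9+9.2)/2 × 0.5 = 5.025
  [4→8]: (9.2+2.3)/2 × 4 = 23.0
  [8→10]: (2.3+1.1)/2 × 2 = 3.4
  Sum = 74.7 µg/L·hr
Tail: C_last/k_e = 1.1/0.349 = 3.152
AUC_0→∞ (rectal suppository) = 74.7 + 3.152 = 77.852 µg/L·hr
F = (AUC_ev/D_ev)/(AUC_iv/D_iv) = (77.852/150)/(293/100) = 0.519013/2.93 = 0.1771

F = 0.177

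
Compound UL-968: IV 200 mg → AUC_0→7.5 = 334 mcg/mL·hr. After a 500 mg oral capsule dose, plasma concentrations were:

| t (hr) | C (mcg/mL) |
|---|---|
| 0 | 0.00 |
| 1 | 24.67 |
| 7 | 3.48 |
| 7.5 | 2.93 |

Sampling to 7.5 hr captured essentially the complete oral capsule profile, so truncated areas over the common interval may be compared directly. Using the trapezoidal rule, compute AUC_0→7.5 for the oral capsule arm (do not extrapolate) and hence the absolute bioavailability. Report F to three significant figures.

Trapezoidal AUC_0→7.5 (oral capsule):
  [0→1]: (0.00+24.67)/2 × 1 = 12.335
  [1→7]: (24.67+3.48)/2 × 6 = 84.45
  [7→7.5]: (3.48+2.93)/2 × 0.5 = 1.6025
  Sum = 98.3875 mcg/mL·hr
F = (AUC_ev/D_ev)/(AUC_iv/D_iv) = (98.3875/500)/(334/200) = 0.196775/1.67 = 0.1178

F = 0.118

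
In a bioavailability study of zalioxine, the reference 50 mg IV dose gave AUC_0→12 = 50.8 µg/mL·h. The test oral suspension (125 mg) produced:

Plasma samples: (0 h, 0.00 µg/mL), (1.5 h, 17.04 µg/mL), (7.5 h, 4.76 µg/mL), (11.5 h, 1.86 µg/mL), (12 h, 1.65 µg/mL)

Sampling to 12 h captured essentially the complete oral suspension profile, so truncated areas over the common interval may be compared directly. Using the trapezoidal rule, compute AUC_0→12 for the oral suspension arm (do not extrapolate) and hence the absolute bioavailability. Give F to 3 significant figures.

Trapezoidal AUC_0→12 (oral suspension):
  [0→1.5]: (0.00+17.04)/2 × 1.5 = 12.78
  [1.5→7.5]: (17.04+4.76)/2 × 6 = 65.4
  [7.5→11.5]: (4.76+1.86)/2 × 4 = 13.24
  [11.5→12]: (1.86+1.65)/2 × 0.5 = 0.8775
  Sum = 92.2975 µg/mL·h
F = (AUC_ev/D_ev)/(AUC_iv/D_iv) = (92.2975/125)/(50.8/50) = 0.73838/1.016 = 0.7268

F = 0.727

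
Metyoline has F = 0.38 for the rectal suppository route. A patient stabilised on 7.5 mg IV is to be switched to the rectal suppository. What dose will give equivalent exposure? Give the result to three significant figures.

For equal systemic exposure: F × D_ev = D_iv
D_ev = D_iv / F = 7.5 / 0.38 = 19.7368 mg

D_rectal = 19.7 mg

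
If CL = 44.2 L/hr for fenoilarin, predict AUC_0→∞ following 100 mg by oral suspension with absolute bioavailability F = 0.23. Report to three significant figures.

AUC = 0.520 mg/L·hr

AUC_0→∞ = F × Dose / CL
        = 0.23 × 100 / 44.2 = 0.520362 mg/L·hr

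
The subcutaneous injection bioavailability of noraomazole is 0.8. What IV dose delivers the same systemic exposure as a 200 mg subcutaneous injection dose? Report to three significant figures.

D_iv = 160 mg

Systemic exposure from an extravascular dose = F × D_ev, so the equivalent IV dose is F × D_ev.
D_iv = F × D_ev = 0.8 × 200 = 160 mg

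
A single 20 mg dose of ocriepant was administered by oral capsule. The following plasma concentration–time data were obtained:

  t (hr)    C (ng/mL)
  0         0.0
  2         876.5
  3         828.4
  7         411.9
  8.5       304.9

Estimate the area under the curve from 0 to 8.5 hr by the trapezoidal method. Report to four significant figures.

AUC = 4747 ng/mL·hr

Trapezoidal AUC_0→8.5:
  [0→2]: (0.0+876.5)/2 × 2 = 876.5
  [2→3]: (876.5+828.4)/2 × 1 = 852.45
  [3→7]: (828.4+411.9)/2 × 4 = 2480.6
  [7→8.5]: (411.9+304.9)/2 × 1.5 = 537.6
  Sum = 4747.15 ng/mL·hr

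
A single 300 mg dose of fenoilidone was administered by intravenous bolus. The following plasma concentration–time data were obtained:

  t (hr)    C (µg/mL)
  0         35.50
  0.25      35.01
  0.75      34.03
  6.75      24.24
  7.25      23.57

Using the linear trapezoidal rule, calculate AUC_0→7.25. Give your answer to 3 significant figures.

Trapezoidal AUC_0→7.25:
  [0→0.25]: (35.50+35.01)/2 × 0.25 = 8.81375
  [0.25→0.75]: (35.01+34.03)/2 × 0.5 = 17.26
  [0.75→6.75]: (34.03+24.24)/2 × 6 = 174.81
  [6.75→7.25]: (24.24+23.57)/2 × 0.5 = 11.9525
  Sum = 212.83625 µg/mL·hr

AUC = 213 µg/mL·hr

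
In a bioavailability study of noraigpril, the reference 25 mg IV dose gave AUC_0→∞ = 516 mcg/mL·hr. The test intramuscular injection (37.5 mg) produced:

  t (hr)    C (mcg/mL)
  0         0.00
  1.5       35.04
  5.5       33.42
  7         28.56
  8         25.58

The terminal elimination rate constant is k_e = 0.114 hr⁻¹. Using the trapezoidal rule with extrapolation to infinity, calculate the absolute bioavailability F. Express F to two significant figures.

Trapezoidal AUC_0→8 (intramuscular injection):
  [0→1.5]: (0.00+35.04)/2 × 1.5 = 26.28
  [1.5→5.5]: (35.04+33.42)/2 × 4 = 136.92
  [5.5→7]: (33.42+28.56)/2 × 1.5 = 46.485
  [7→8]: (28.56+25.58)/2 × 1 = 27.07
  Sum = 236.755 mcg/mL·hr
Tail: C_last/k_e = 25.58/0.114 = 224.386
AUC_0→∞ (intramuscular injection) = 236.755 + 224.386 = 461.141 mcg/mL·hr
F = (AUC_ev/D_ev)/(AUC_iv/D_iv) = (461.141/37.5)/(516/25) = 12.2971/20.64 = 0.5958

F = 0.60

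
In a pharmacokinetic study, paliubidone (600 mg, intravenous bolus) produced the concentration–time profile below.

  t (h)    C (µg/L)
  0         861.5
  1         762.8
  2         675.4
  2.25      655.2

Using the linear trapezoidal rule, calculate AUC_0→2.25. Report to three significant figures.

Trapezoidal AUC_0→2.25:
  [0→1]: (861.5+762.8)/2 × 1 = 812.15
  [1→2]: (762.8+675.4)/2 × 1 = 719.1
  [2→2.25]: (675.4+655.2)/2 × 0.25 = 166.325
  Sum = 1697.575 µg/L·h

AUC = 1700 µg/L·h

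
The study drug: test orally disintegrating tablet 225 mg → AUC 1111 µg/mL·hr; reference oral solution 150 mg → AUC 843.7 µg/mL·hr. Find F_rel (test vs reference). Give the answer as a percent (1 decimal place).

F_rel = 87.8%

F_rel = (AUC_test/D_test) / (AUC_ref/D_ref)
      = (1111/225) / (843.7/150)
      = 4.93778 / 5.62467 = 0.8779 = 87.79%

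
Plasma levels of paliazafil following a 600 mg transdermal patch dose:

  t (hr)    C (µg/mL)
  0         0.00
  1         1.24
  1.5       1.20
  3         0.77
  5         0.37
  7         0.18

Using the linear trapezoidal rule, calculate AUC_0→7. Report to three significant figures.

Trapezoidal AUC_0→7:
  [0→1]: (0.00+1.24)/2 × 1 = 0.62
  [1→1.5]: (1.24+1.20)/2 × 0.5 = 0.61
  [1.5→3]: (1.20+0.77)/2 × 1.5 = 1.4775
  [3→5]: (0.77+0.37)/2 × 2 = 1.14
  [5→7]: (0.37+0.18)/2 × 2 = 0.55
  Sum = 4.3975 µg/mL·hr

AUC = 4.40 µg/mL·hr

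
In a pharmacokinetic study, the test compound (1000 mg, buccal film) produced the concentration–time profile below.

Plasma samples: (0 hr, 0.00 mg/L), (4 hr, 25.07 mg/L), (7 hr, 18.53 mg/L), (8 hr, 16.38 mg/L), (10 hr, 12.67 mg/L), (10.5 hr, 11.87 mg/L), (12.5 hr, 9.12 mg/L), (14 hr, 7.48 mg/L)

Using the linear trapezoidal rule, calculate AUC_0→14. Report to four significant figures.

Trapezoidal AUC_0→14:
  [0→4]: (0.00+25.07)/2 × 4 = 50.14
  [4→7]: (25.07+18.53)/2 × 3 = 65.4
  [7→8]: (18.53+16.38)/2 × 1 = 17.455
  [8→10]: (16.38+12.67)/2 × 2 = 29.05
  [10→10.5]: (12.67+11.87)/2 × 0.5 = 6.135
  [10.5→12.5]: (11.87+9.12)/2 × 2 = 20.99
  [12.5→14]: (9.12+7.48)/2 × 1.5 = 12.45
  Sum = 201.62 mg/L·hr

AUC = 201.6 mg/L·hr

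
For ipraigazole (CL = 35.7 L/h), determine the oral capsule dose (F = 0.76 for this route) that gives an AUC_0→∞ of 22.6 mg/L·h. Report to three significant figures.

Dose = 1060 mg

Dose = CL × AUC_0→∞ / F
     = 35.7 × 22.6 / 0.76 = 1061.61 mg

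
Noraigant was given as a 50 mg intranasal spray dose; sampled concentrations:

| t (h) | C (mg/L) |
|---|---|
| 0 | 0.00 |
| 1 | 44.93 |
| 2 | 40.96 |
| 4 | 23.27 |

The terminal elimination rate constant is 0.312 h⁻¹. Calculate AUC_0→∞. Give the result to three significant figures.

AUC = 204 mg/L·h

Trapezoidal AUC_0→4:
  [0→1]: (0.00+44.93)/2 × 1 = 22.465
  [1→2]: (44.93+40.96)/2 × 1 = 42.945
  [2→4]: (40.96+23.27)/2 × 2 = 64.23
  Sum = 129.64 mg/L·h
Extrapolated tail: C_last / k_e = 23.27 / 0.312 = 74.583
AUC_0→∞ = 129.64 + 74.583 = 204.223 mg/L·h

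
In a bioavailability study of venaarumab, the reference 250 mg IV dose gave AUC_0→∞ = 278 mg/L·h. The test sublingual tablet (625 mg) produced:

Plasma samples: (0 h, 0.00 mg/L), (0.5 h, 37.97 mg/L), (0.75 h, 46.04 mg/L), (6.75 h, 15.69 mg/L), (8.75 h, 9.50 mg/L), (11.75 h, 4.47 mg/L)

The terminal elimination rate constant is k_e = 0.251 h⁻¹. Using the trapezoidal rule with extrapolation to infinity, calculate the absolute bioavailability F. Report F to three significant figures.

F = 0.387

Trapezoidal AUC_0→11.75 (sublingual tablet):
  [0→0.5]: (0.00+37.97)/2 × 0.5 = 9.4925
  [0.5→0.75]: (37.97+46.04)/2 × 0.25 = 10.50125
  [0.75→6.75]: (46.04+15.69)/2 × 6 = 185.19
  [6.75→8.75]: (15.69+9.50)/2 × 2 = 25.19
  [8.75→11.75]: (9.50+4.47)/2 × 3 = 20.955
  Sum = 251.32875 mg/L·h
Tail: C_last/k_e = 4.47/0.251 = 17.809
AUC_0→∞ (sublingual tablet) = 251.32875 + 17.809 = 269.13775 mg/L·h
F = (AUC_ev/D_ev)/(AUC_iv/D_iv) = (269.13775/625)/(278/250) = 0.4306204/1.112 = 0.3872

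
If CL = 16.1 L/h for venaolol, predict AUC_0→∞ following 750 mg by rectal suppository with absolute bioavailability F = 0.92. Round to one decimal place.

AUC = 42.9 mg/L·h

AUC_0→∞ = F × Dose / CL
        = 0.92 × 750 / 16.1 = 42.8571 mg/L·h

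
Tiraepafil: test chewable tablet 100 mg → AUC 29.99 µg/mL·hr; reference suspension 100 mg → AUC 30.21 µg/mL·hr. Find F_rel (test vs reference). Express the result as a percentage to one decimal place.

F_rel = 99.3%

F_rel = (AUC_test/D_test) / (AUC_ref/D_ref)
      = (29.99/100) / (30.21/100)
      = 0.2999 / 0.3021 = 0.9927 = 99.27%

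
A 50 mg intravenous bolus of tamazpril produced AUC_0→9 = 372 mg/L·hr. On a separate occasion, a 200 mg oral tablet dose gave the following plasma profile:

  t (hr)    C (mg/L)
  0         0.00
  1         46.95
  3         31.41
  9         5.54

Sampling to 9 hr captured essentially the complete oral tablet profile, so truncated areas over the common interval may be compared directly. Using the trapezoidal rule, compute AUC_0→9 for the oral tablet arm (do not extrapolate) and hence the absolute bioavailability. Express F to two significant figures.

F = 0.14

Trapezoidal AUC_0→9 (oral tablet):
  [0→1]: (0.00+46.95)/2 × 1 = 23.475
  [1→3]: (46.95+31.41)/2 × 2 = 78.36
  [3→9]: (31.41+5.54)/2 × 6 = 110.85
  Sum = 212.685 mg/L·hr
F = (AUC_ev/D_ev)/(AUC_iv/D_iv) = (212.685/200)/(372/50) = 1.063425/7.44 = 0.1429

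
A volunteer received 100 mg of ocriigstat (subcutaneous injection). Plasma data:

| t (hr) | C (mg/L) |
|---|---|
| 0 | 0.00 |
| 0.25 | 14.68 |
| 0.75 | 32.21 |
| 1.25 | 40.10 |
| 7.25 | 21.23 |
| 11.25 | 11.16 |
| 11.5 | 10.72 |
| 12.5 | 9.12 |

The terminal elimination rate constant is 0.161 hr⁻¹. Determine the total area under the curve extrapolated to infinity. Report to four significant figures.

Trapezoidal AUC_0→12.5:
  [0→0.25]: (0.00+14.68)/2 × 0.25 = 1.835
  [0.25→0.75]: (14.68+32.21)/2 × 0.5 = 11.7225
  [0.75→1.25]: (32.21+40.10)/2 × 0.5 = 18.0775
  [1.25→7.25]: (40.10+21.23)/2 × 6 = 183.99
  [7.25→11.25]: (21.23+11.16)/2 × 4 = 64.78
  [11.25→11.5]: (11.16+10.72)/2 × 0.25 = 2.735
  [11.5→12.5]: (10.72+9.12)/2 × 1 = 9.92
  Sum = 293.06 mg/L·hr
Extrapolated tail: C_last / k_e = 9.12 / 0.161 = 56.646
AUC_0→∞ = 293.06 + 56.646 = 349.706 mg/L·hr

AUC = 349.7 mg/L·hr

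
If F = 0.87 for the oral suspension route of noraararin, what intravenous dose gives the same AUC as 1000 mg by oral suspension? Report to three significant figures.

D_iv = 870 mg

Systemic exposure from an extravascular dose = F × D_ev, so the equivalent IV dose is F × D_ev.
D_iv = F × D_ev = 0.87 × 1000 = 870 mg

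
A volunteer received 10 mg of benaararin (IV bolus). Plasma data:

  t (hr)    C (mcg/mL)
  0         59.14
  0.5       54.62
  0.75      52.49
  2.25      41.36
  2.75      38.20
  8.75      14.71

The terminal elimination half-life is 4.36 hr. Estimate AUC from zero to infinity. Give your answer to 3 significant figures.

Trapezoidal AUC_0→8.75:
  [0→0.5]: (59.14+54.62)/2 × 0.5 = 28.44
  [0.5→0.75]: (54.62+52.49)/2 × 0.25 = 13.38875
  [0.75→2.25]: (52.49+41.36)/2 × 1.5 = 70.3875
  [2.25→2.75]: (41.36+38.20)/2 × 0.5 = 19.89
  [2.75→8.75]: (38.20+14.71)/2 × 6 = 158.73
  Sum = 290.83625 mcg/mL·hr
k_e = ln2 / t½ = 0.693147 / 4.36 = 0.1590 hr^-1
Extrapolated tail: C_last / k_e = 14.71 / 0.159 = 92.516
AUC_0→∞ = 290.83625 + 92.516 = 383.35225 mcg/mL·hr

AUC = 383 mcg/mL·hr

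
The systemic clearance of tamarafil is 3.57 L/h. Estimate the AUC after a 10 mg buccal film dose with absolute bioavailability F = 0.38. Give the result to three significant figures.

AUC = 1.06 mg/L·h

AUC_0→∞ = F × Dose / CL
        = 0.38 × 10 / 3.57 = 1.06443 mg/L·h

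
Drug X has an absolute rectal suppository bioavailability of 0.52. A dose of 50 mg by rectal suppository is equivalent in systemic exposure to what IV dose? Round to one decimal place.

D_iv = 26.0 mg

Systemic exposure from an extravascular dose = F × D_ev, so the equivalent IV dose is F × D_ev.
D_iv = F × D_ev = 0.52 × 50 = 26 mg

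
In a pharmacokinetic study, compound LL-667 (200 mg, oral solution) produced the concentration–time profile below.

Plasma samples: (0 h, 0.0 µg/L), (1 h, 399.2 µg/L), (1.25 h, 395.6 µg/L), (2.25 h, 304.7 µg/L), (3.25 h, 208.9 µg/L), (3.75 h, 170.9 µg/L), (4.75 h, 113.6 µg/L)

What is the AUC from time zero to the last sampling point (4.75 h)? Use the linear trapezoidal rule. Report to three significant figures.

AUC = 1140 µg/L·h

Trapezoidal AUC_0→4.75:
  [0→1]: (0.0+399.2)/2 × 1 = 199.6
  [1→1.25]: (399.2+395.6)/2 × 0.25 = 99.35
  [1.25→2.25]: (395.6+304.7)/2 × 1 = 350.15
  [2.25→3.25]: (304.7+208.9)/2 × 1 = 256.8
  [3.25→3.75]: (208.9+170.9)/2 × 0.5 = 94.95
  [3.75→4.75]: (170.9+113.6)/2 × 1 = 142.25
  Sum = 1143.1 µg/L·h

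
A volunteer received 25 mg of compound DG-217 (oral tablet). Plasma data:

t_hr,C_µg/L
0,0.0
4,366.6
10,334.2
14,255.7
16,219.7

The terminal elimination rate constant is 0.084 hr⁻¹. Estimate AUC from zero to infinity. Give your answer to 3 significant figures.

AUC = 7110 µg/L·hr

Trapezoidal AUC_0→16:
  [0→4]: (0.0+366.6)/2 × 4 = 733.2
  [4→10]: (366.6+334.2)/2 × 6 = 2102.4
  [10→14]: (334.2+255.7)/2 × 4 = 1179.8
  [14→16]: (255.7+219.7)/2 × 2 = 475.4
  Sum = 4490.8 µg/L·hr
Extrapolated tail: C_last / k_e = 219.7 / 0.084 = 2615.476
AUC_0→∞ = 4490.8 + 2615.476 = 7106.276 µg/L·hr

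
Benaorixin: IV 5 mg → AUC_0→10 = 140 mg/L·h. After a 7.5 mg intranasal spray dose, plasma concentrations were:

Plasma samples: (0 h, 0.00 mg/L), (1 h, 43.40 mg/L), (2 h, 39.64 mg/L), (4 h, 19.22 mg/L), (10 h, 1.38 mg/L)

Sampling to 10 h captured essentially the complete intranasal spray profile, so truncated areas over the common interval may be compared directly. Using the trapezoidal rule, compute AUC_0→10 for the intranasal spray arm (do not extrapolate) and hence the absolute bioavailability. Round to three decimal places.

Trapezoidal AUC_0→10 (intranasal spray):
  [0→1]: (0.00+43.40)/2 × 1 = 21.7
  [1→2]: (43.40+39.64)/2 × 1 = 41.52
  [2→4]: (39.64+19.22)/2 × 2 = 58.86
  [4→10]: (19.22+1.38)/2 × 6 = 61.8
  Sum = 183.88 mg/L·h
F = (AUC_ev/D_ev)/(AUC_iv/D_iv) = (183.88/7.5)/(140/5) = 24.5173/28 = 0.8756

F = 0.876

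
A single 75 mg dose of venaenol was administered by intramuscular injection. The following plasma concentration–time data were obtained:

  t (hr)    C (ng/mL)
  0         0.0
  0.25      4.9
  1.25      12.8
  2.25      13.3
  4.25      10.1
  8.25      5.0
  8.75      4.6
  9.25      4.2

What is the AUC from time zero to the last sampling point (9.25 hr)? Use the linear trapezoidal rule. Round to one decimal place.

Trapezoidal AUC_0→9.25:
  [0→0.25]: (0.0+4.9)/2 × 0.25 = 0.6125
  [0.25→1.25]: (4.9+12.8)/2 × 1 = 8.85
  [1.25→2.25]: (12.8+13.3)/2 × 1 = 13.05
  [2.25→4.25]: (13.3+10.1)/2 × 2 = 23.4
  [4.25→8.25]: (10.1+5.0)/2 × 4 = 30.2
  [8.25→8.75]: (5.0+4.6)/2 × 0.5 = 2.4
  [8.75→9.25]: (4.6+4.2)/2 × 0.5 = 2.2
  Sum = 80.7125 ng/mL·hr

AUC = 80.7 ng/mL·hr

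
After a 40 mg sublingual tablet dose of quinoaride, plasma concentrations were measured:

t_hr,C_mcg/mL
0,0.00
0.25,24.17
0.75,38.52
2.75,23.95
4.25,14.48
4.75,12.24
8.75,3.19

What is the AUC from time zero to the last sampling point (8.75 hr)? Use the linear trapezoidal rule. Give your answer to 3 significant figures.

AUC = 148 mcg/mL·hr

Trapezoidal AUC_0→8.75:
  [0→0.25]: (0.00+24.17)/2 × 0.25 = 3.02125
  [0.25→0.75]: (24.17+38.52)/2 × 0.5 = 15.6725
  [0.75→2.75]: (38.52+23.95)/2 × 2 = 62.47
  [2.75→4.25]: (23.95+14.48)/2 × 1.5 = 28.8225
  [4.25→4.75]: (14.48+12.24)/2 × 0.5 = 6.68
  [4.75→8.75]: (12.24+3.19)/2 × 4 = 30.86
  Sum = 147.52625 mcg/mL·hr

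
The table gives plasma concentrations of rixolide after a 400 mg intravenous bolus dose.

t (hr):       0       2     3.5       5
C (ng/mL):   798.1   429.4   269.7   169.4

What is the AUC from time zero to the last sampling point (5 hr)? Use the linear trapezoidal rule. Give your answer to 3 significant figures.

Trapezoidal AUC_0→5:
  [0→2]: (798.1+429.4)/2 × 2 = 1227.5
  [2→3.5]: (429.4+269.7)/2 × 1.5 = 524.325
  [3.5→5]: (269.7+169.4)/2 × 1.5 = 329.325
  Sum = 2081.15 ng/mL·hr

AUC = 2080 ng/mL·hr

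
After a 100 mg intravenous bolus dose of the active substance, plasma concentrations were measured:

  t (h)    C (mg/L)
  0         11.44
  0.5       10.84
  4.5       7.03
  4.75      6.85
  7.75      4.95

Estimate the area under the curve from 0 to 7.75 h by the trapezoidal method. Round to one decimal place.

AUC = 60.7 mg/L·h

Trapezoidal AUC_0→7.75:
  [0→0.5]: (11.44+10.84)/2 × 0.5 = 5.57
  [0.5→4.5]: (10.84+7.03)/2 × 4 = 35.74
  [4.5→4.75]: (7.03+6.85)/2 × 0.25 = 1.735
  [4.75→7.75]: (6.85+4.95)/2 × 3 = 17.7
  Sum = 60.745 mg/L·h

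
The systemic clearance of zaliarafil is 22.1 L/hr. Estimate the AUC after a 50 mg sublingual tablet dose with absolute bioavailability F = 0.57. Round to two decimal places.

AUC_0→∞ = F × Dose / CL
        = 0.57 × 50 / 22.1 = 1.28959 mg/L·hr

AUC = 1.29 mg/L·hr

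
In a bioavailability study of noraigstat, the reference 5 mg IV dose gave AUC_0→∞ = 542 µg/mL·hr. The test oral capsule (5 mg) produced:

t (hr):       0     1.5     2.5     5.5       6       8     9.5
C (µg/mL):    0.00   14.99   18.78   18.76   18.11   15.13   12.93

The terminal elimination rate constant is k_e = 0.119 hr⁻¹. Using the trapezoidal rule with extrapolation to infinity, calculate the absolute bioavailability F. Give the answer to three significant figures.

Trapezoidal AUC_0→9.5 (oral capsule):
  [0→1.5]: (0.00+14.99)/2 × 1.5 = 11.2425
  [1.5→2.5]: (14.99+18.78)/2 × 1 = 16.885
  [2.5→5.5]: (18.78+18.76)/2 × 3 = 56.31
  [5.5→6]: (18.76+18.11)/2 × 0.5 = 9.2175
  [6→8]: (18.11+15.13)/2 × 2 = 33.24
  [8→9.5]: (15.13+12.93)/2 × 1.5 = 21.045
  Sum = 147.94 µg/mL·hr
Tail: C_last/k_e = 12.93/0.119 = 108.655
AUC_0→∞ (oral capsule) = 147.94 + 108.655 = 256.595 µg/mL·hr
F = (AUC_ev/D_ev)/(AUC_iv/D_iv) = (256.595/5)/(542/5) = 51.319/108.4 = 0.4734

F = 0.473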